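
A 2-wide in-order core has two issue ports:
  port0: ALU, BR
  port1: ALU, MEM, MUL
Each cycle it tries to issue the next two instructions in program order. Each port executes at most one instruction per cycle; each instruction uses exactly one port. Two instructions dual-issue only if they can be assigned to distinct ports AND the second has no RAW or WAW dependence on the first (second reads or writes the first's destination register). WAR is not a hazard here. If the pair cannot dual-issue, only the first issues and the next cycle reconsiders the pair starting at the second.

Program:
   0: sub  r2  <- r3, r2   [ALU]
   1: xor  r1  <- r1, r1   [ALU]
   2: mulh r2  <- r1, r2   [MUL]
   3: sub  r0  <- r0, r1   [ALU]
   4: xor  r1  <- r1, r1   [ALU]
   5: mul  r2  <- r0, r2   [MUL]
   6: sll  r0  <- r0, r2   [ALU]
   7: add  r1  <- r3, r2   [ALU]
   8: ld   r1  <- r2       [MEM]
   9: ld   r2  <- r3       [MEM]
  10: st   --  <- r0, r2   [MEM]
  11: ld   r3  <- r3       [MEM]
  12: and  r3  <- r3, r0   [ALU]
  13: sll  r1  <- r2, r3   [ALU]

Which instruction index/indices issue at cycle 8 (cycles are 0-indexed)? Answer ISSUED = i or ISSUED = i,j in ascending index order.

#0 head=0: sub.ALU+xor.ALU i0&i1 pair
#1 head=2: mulh.MUL+sub.ALU i2&i3 pair
#2 head=4: xor.ALU+mul.MUL i4&i5 pair
#3 head=6: sll.ALU+add.ALU i6&i7 pair
#4 head=8: ld.MEM i8 no-port MEM/MEM
#5 head=9: ld.MEM i9 no-port MEM/MEM
#6 head=10: st.MEM i10 no-port MEM/MEM
#7 head=11: ld.MEM i11 RAW+WAW r3
#8 head=12: and.ALU i12 RAW r3
#9 head=13: sll.ALU i13 tail

ISSUED = 12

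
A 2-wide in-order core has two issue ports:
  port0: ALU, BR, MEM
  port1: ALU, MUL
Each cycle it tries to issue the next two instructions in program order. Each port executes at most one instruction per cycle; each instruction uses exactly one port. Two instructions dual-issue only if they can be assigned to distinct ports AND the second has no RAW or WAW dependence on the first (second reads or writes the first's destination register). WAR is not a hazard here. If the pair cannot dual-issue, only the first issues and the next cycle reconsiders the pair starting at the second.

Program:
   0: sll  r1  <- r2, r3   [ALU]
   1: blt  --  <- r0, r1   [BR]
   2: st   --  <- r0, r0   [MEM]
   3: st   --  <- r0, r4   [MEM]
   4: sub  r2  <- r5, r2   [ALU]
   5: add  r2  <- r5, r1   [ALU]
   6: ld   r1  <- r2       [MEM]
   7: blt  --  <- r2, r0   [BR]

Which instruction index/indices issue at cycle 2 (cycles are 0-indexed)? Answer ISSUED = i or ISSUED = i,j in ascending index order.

ISSUED = 2

[0] i0  sll  -- RAW r1
[1] i1  blt  -- no-port BR/MEM
[2] i2  st  -- no-port MEM/MEM
[3] i3&i4  st+sub  -- 2-wide
[4] i5  add  -- RAW r2
[5] i6  ld  -- no-port MEM/BR
[6] i7  blt  -- tail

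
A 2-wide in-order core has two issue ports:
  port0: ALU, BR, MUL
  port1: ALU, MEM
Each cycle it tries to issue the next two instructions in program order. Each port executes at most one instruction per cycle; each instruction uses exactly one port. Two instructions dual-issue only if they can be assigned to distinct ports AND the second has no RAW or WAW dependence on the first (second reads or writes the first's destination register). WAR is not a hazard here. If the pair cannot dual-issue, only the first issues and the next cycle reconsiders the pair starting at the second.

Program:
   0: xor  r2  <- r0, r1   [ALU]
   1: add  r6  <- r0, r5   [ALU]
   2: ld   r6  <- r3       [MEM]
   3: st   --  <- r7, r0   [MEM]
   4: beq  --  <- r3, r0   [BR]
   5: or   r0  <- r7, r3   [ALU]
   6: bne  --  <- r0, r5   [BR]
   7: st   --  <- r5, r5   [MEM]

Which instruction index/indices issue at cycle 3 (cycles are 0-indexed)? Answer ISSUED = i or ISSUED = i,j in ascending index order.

ISSUED = 5

0. xor/add @i0+i1  | dual
1. ld @i2  | no-port MEM/MEM
2. st/beq @i3+i4  | dual
3. or @i5  | RAW r0
4. bne/st @i6+i7  | dual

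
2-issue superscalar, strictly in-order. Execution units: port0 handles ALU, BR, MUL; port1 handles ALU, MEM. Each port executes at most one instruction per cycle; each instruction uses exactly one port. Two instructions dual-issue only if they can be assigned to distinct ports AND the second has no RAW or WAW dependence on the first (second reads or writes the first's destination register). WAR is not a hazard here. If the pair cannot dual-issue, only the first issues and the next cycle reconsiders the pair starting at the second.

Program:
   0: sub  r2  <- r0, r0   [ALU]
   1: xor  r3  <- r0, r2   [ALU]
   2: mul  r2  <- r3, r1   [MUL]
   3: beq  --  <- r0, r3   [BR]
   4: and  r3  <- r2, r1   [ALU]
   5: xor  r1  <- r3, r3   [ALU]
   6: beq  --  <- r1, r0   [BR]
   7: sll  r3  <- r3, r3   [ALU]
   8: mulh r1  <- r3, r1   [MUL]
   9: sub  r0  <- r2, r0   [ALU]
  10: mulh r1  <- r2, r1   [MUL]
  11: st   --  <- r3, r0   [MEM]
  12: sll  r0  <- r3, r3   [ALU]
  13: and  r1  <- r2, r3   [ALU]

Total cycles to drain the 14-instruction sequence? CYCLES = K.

c0: i0 sub.ALU  RAW r2
c1: i1 xor.ALU  RAW r3
c2: i2 mul.MUL  no-port MUL/BR
c3: i3,i4 beq.BR;and.ALU  2-wide
c4: i5 xor.ALU  RAW r1
c5: i6,i7 beq.BR;sll.ALU  2-wide
c6: i8,i9 mulh.MUL;sub.ALU  2-wide
c7: i10,i11 mulh.MUL;st.MEM  2-wide
c8: i12,i13 sll.ALU;and.ALU  2-wide

CYCLES = 9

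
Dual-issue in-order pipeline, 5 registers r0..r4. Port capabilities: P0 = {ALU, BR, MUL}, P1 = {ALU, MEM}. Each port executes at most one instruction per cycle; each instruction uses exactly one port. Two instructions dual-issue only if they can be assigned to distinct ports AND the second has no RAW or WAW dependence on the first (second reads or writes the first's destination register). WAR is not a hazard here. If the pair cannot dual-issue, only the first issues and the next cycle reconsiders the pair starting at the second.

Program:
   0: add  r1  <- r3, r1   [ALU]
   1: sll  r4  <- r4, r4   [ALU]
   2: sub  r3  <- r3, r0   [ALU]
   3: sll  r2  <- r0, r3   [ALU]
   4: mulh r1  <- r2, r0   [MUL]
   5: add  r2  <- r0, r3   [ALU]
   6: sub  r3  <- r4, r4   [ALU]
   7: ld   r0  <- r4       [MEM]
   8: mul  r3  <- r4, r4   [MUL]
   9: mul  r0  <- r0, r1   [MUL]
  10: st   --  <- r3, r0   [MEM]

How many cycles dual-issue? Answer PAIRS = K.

[0] i0+i1  add.ALU/sll.ALU  -- dual
[1] i2  sub.ALU  -- RAW r3
[2] i3  sll.ALU  -- RAW r2
[3] i4+i5  mulh.MUL/add.ALU  -- dual
[4] i6+i7  sub.ALU/ld.MEM  -- dual
[5] i8  mul.MUL  -- no-port MUL/MUL
[6] i9  mul.MUL  -- RAW r0
[7] i10  st.MEM  -- tail

PAIRS = 3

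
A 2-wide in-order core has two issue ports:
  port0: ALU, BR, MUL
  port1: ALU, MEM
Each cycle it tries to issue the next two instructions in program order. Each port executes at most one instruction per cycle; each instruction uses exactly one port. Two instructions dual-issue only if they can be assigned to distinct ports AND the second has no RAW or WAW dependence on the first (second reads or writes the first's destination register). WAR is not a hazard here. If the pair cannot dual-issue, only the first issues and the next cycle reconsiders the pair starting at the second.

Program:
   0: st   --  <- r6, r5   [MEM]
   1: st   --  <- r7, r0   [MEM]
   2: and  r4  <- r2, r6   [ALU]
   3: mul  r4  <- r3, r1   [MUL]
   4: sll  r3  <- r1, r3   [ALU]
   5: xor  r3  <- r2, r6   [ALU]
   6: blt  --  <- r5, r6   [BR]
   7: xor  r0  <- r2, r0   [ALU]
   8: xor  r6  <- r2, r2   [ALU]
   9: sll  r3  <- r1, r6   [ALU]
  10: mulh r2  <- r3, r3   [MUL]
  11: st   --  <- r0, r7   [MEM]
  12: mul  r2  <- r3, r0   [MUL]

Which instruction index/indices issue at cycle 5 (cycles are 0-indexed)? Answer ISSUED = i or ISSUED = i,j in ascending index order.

  cy0 -> i0 (st.MEM) no-port MEM/MEM
  cy1 -> i1&i2 (st.MEM+and.ALU) pair
  cy2 -> i3&i4 (mul.MUL+sll.ALU) pair
  cy3 -> i5&i6 (xor.ALU+blt.BR) pair
  cy4 -> i7&i8 (xor.ALU+xor.ALU) pair
  cy5 -> i9 (sll.ALU) RAW r3
  cy6 -> i10&i11 (mulh.MUL+st.MEM) pair
  cy7 -> i12 (mul.MUL) tail

ISSUED = 9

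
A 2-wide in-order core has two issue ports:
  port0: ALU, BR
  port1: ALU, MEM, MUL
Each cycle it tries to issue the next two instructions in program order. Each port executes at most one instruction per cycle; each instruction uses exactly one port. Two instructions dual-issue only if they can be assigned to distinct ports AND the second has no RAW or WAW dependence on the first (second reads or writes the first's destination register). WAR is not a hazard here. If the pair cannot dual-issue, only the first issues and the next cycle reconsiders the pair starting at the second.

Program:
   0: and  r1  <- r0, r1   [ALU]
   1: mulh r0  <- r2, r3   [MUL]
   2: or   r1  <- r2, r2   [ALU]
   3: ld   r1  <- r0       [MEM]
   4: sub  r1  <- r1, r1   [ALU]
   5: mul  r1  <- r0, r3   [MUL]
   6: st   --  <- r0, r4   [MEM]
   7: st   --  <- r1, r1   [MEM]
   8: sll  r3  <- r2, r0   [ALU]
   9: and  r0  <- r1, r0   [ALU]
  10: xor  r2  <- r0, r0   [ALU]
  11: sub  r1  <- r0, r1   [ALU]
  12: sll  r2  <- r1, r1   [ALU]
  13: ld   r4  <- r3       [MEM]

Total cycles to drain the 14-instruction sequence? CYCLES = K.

  cy0 -> i0+i1 (and.ALU+mulh.MUL) 2-wide
  cy1 -> i2 (or.ALU) WAW r1
  cy2 -> i3 (ld.MEM) RAW+WAW r1
  cy3 -> i4 (sub.ALU) WAW r1
  cy4 -> i5 (mul.MUL) no-port MUL/MEM
  cy5 -> i6 (st.MEM) no-port MEM/MEM
  cy6 -> i7+i8 (st.MEM+sll.ALU) 2-wide
  cy7 -> i9 (and.ALU) RAW r0
  cy8 -> i10+i11 (xor.ALU+sub.ALU) 2-wide
  cy9 -> i12+i13 (sll.ALU+ld.MEM) 2-wide

CYCLES = 10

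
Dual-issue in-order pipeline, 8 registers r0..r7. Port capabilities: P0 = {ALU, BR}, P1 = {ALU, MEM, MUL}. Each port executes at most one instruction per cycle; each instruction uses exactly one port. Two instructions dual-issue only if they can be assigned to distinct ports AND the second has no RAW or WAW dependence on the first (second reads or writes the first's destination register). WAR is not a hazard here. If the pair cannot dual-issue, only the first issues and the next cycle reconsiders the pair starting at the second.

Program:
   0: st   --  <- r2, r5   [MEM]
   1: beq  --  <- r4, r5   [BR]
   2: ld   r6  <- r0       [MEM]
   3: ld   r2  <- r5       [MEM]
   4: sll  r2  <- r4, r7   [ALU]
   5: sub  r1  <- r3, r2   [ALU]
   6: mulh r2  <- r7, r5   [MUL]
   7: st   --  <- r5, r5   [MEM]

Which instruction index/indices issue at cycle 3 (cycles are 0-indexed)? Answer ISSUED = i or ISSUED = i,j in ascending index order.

ISSUED = 4

c0: i0,i1 st.MEM beq.BR  dual
c1: i2 ld.MEM  no-port MEM/MEM
c2: i3 ld.MEM  WAW r2
c3: i4 sll.ALU  RAW r2
c4: i5,i6 sub.ALU mulh.MUL  dual
c5: i7 st.MEM  tail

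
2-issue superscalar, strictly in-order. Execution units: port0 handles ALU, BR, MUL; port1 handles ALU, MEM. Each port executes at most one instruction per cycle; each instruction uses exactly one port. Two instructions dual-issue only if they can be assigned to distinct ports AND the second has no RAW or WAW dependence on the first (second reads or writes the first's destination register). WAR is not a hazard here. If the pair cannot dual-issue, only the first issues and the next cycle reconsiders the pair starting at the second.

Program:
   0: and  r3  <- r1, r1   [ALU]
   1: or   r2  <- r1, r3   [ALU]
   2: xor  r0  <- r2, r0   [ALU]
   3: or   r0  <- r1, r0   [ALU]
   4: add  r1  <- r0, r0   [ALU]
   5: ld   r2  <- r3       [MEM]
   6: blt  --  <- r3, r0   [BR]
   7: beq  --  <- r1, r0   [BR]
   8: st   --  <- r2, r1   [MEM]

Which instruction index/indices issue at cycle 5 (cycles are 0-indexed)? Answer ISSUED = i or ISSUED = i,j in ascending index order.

ISSUED = 6

c0: i0 and  RAW r3
c1: i1 or  RAW r2
c2: i2 xor  RAW+WAW r0
c3: i3 or  RAW r0
c4: i4/i5 add+ld  dual
c5: i6 blt  no-port BR/BR
c6: i7/i8 beq+st  dual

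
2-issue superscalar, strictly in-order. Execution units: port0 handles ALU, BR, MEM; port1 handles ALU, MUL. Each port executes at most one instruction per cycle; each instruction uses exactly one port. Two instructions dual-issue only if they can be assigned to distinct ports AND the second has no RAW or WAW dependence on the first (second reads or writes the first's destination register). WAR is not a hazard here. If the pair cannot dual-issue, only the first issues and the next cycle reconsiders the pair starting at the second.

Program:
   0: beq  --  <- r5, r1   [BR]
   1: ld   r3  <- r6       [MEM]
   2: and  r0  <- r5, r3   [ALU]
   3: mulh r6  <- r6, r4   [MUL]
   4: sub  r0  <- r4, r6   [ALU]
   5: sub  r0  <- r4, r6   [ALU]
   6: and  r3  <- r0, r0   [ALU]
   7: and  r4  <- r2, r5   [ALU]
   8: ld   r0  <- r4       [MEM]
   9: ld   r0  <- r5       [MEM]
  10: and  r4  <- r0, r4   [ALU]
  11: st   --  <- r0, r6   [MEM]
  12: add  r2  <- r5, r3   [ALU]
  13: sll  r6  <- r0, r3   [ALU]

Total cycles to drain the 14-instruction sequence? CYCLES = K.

CYCLES = 10

[0] i0  beq.BR  -- no-port BR/MEM
[1] i1  ld.MEM  -- RAW r3
[2] i2+i3  and.ALU;mulh.MUL  -- 2-wide
[3] i4  sub.ALU  -- WAW r0
[4] i5  sub.ALU  -- RAW r0
[5] i6+i7  and.ALU;and.ALU  -- 2-wide
[6] i8  ld.MEM  -- no-port MEM/MEM
[7] i9  ld.MEM  -- RAW r0
[8] i10+i11  and.ALU;st.MEM  -- 2-wide
[9] i12+i13  add.ALU;sll.ALU  -- 2-wide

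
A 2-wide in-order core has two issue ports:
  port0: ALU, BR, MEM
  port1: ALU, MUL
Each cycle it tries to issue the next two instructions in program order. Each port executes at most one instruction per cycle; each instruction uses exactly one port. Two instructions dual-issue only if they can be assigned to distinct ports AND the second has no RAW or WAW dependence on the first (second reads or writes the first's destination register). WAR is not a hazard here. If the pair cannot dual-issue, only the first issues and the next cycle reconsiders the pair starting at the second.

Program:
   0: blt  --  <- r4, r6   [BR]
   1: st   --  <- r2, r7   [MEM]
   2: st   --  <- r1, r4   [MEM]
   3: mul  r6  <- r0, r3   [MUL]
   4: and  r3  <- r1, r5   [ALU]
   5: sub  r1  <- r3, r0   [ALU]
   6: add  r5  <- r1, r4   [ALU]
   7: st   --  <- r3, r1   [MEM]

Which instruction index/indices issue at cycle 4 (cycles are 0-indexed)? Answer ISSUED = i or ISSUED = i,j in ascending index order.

t=0 i0:blt ; no-port BR/MEM
t=1 i1:st ; no-port MEM/MEM
t=2 i2,i3:st+mul ; dual
t=3 i4:and ; RAW r3
t=4 i5:sub ; RAW r1
t=5 i6,i7:add+st ; dual

ISSUED = 5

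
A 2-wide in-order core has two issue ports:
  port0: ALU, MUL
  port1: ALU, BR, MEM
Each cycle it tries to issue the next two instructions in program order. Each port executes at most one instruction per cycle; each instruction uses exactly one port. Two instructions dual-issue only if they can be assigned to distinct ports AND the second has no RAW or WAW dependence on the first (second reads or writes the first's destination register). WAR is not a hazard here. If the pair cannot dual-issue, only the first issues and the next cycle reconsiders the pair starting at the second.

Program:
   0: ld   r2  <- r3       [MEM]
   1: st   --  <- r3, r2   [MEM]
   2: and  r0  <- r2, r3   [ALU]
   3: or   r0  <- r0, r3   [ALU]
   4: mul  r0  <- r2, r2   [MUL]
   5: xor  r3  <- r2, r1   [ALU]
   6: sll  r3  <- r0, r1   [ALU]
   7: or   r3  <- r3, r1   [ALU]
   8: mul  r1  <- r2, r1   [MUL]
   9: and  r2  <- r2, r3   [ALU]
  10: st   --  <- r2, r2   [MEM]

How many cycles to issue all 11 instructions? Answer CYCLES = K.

CYCLES = 8

c0: i0 ld.MEM  no-port MEM/MEM
c1: i1+i2 st.MEM+and.ALU  pair
c2: i3 or.ALU  WAW r0
c3: i4+i5 mul.MUL+xor.ALU  pair
c4: i6 sll.ALU  RAW+WAW r3
c5: i7+i8 or.ALU+mul.MUL  pair
c6: i9 and.ALU  RAW r2
c7: i10 st.MEM  tail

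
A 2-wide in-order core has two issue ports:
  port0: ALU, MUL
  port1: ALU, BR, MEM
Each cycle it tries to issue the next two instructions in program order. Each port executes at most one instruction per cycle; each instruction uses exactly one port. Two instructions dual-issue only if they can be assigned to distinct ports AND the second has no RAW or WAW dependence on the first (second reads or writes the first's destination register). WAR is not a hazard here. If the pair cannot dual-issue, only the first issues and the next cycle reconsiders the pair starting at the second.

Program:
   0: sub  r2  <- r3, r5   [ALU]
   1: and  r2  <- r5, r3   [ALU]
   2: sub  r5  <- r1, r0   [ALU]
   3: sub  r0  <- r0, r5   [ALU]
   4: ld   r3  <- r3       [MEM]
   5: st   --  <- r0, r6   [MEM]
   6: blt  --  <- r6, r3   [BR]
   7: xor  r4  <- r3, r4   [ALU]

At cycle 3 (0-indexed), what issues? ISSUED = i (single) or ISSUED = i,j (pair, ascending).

#0 head=0: sub.ALU i0 WAW r2
#1 head=1: and.ALU+sub.ALU i1&i2 pair
#2 head=3: sub.ALU+ld.MEM i3&i4 pair
#3 head=5: st.MEM i5 no-port MEM/BR
#4 head=6: blt.BR+xor.ALU i6&i7 pair

ISSUED = 5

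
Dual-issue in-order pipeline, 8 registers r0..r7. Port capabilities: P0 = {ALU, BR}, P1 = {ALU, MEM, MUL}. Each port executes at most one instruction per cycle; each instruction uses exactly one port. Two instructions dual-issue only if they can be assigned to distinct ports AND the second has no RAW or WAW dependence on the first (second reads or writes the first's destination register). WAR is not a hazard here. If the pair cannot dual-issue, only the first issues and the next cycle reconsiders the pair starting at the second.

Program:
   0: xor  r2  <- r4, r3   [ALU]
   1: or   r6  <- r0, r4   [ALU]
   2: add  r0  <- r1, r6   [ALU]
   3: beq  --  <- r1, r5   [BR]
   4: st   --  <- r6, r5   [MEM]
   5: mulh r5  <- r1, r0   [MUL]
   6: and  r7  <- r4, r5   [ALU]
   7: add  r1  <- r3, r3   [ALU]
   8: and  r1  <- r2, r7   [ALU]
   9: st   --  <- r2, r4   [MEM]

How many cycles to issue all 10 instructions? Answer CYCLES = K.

[0] i0&i1  xor/or  -- pair
[1] i2&i3  add/beq  -- pair
[2] i4  st  -- no-port MEM/MUL
[3] i5  mulh  -- RAW r5
[4] i6&i7  and/add  -- pair
[5] i8&i9  and/st  -- pair

CYCLES = 6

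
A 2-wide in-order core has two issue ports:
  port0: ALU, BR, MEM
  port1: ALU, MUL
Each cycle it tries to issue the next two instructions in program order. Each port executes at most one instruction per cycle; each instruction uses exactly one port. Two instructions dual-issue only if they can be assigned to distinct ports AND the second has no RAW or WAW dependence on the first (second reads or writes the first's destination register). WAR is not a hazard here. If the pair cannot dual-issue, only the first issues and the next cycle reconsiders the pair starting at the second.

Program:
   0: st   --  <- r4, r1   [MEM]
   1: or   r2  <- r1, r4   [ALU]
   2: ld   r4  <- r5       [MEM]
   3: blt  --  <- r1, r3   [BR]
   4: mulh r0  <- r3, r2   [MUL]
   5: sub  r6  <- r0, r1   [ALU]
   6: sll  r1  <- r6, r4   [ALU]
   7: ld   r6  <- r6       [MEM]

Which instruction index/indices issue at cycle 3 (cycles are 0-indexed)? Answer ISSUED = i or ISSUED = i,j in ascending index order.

#0 head=0: st;or i0/i1 2-wide
#1 head=2: ld i2 no-port MEM/BR
#2 head=3: blt;mulh i3/i4 2-wide
#3 head=5: sub i5 RAW r6
#4 head=6: sll;ld i6/i7 2-wide

ISSUED = 5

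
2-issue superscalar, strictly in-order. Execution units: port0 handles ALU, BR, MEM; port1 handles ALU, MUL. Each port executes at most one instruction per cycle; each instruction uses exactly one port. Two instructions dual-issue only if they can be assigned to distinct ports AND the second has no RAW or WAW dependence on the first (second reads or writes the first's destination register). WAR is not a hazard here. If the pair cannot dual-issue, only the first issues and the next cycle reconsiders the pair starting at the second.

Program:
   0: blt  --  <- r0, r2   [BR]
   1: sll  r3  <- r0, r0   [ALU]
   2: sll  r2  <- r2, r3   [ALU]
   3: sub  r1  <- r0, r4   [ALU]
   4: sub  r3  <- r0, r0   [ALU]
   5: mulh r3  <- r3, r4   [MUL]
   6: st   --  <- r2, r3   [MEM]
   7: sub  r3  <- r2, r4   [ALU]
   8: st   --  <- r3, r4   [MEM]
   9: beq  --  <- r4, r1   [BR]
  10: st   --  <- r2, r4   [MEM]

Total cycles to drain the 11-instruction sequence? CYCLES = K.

0. blt.BR;sll.ALU @i0,i1  | 2-wide
1. sll.ALU;sub.ALU @i2,i3  | 2-wide
2. sub.ALU @i4  | RAW+WAW r3
3. mulh.MUL @i5  | RAW r3
4. st.MEM;sub.ALU @i6,i7  | 2-wide
5. st.MEM @i8  | no-port MEM/BR
6. beq.BR @i9  | no-port BR/MEM
7. st.MEM @i10  | tail

CYCLES = 8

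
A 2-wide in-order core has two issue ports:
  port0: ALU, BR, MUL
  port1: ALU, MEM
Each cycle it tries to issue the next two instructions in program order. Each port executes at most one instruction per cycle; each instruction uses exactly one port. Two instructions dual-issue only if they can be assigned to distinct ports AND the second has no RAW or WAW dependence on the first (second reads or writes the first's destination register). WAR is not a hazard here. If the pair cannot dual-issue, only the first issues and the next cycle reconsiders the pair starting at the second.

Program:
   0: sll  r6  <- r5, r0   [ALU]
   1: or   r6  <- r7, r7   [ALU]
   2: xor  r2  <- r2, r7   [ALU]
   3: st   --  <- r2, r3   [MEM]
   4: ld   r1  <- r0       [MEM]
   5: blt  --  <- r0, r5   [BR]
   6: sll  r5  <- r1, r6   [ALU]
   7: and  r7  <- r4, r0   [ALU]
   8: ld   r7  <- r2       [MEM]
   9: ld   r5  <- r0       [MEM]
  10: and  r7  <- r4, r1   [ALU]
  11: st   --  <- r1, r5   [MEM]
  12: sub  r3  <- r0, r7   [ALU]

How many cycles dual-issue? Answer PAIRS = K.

t=0 i0:sll.ALU ; WAW r6
t=1 i1/i2:or.ALU+xor.ALU ; dual
t=2 i3:st.MEM ; no-port MEM/MEM
t=3 i4/i5:ld.MEM+blt.BR ; dual
t=4 i6/i7:sll.ALU+and.ALU ; dual
t=5 i8:ld.MEM ; no-port MEM/MEM
t=6 i9/i10:ld.MEM+and.ALU ; dual
t=7 i11/i12:st.MEM+sub.ALU ; dual

PAIRS = 5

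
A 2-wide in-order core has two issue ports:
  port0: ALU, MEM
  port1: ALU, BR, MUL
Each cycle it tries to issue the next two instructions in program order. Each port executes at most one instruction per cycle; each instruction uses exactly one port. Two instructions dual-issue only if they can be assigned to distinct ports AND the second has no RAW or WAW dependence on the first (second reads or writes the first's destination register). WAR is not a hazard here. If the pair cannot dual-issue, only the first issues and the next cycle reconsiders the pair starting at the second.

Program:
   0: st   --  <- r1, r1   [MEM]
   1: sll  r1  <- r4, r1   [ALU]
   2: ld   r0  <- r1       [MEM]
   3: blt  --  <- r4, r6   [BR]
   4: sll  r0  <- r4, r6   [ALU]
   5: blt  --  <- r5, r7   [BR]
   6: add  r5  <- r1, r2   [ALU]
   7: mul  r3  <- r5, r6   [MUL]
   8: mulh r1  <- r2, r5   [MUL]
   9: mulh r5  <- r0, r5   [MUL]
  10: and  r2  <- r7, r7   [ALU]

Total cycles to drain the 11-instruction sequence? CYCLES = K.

CYCLES = 7

[0] i0+i1  st+sll  -- pair
[1] i2+i3  ld+blt  -- pair
[2] i4+i5  sll+blt  -- pair
[3] i6  add  -- RAW r5
[4] i7  mul  -- no-port MUL/MUL
[5] i8  mulh  -- no-port MUL/MUL
[6] i9+i10  mulh+and  -- pair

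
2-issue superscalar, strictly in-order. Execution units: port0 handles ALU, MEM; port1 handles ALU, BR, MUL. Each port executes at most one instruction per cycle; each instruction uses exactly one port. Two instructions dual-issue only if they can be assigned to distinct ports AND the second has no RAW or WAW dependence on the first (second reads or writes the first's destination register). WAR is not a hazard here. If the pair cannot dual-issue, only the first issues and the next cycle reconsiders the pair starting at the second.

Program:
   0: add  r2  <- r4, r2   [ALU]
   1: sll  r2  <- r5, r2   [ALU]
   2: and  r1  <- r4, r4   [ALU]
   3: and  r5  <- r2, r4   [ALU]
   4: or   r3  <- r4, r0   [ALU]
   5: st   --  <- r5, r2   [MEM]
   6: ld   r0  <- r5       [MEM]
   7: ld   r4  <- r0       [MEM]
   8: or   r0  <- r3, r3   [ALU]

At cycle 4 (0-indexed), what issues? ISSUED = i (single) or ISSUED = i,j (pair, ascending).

ISSUED = 6

t=0 i0:add ; RAW+WAW r2
t=1 i1,i2:sll and ; 2-wide
t=2 i3,i4:and or ; 2-wide
t=3 i5:st ; no-port MEM/MEM
t=4 i6:ld ; no-port MEM/MEM
t=5 i7,i8:ld or ; 2-wide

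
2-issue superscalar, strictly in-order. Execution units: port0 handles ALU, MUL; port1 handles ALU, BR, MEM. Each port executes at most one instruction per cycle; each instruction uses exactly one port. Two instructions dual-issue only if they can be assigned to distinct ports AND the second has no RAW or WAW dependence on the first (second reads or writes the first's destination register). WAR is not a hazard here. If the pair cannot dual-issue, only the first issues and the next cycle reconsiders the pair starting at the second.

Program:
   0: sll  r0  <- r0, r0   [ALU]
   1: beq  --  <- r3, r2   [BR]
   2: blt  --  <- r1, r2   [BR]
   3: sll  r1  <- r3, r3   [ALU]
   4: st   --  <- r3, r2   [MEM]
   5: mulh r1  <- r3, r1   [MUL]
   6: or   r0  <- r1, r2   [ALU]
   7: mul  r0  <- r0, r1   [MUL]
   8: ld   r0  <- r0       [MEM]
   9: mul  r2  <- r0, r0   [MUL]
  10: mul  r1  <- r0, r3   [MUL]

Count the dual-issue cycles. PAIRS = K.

t=0 i0/i1:sll.ALU/beq.BR ; dual
t=1 i2/i3:blt.BR/sll.ALU ; dual
t=2 i4/i5:st.MEM/mulh.MUL ; dual
t=3 i6:or.ALU ; RAW+WAW r0
t=4 i7:mul.MUL ; RAW+WAW r0
t=5 i8:ld.MEM ; RAW r0
t=6 i9:mul.MUL ; no-port MUL/MUL
t=7 i10:mul.MUL ; tail

PAIRS = 3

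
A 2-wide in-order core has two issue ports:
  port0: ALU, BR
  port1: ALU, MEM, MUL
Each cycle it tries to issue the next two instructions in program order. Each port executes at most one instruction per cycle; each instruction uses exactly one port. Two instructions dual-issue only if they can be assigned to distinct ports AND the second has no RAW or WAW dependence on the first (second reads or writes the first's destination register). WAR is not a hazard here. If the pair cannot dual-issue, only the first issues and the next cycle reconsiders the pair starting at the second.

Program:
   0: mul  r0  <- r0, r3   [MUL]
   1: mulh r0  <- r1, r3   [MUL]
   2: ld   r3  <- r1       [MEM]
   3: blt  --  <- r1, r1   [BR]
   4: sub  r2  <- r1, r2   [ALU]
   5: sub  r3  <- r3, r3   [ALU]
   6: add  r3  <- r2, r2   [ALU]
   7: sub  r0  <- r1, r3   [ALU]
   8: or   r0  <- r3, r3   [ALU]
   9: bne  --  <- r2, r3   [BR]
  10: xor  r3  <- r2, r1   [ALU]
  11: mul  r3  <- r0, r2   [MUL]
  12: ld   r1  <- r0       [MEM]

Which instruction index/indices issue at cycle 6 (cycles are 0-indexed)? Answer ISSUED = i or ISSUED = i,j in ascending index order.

ISSUED = 8,9

t=0 i0:mul.MUL ; no-port MUL/MUL
t=1 i1:mulh.MUL ; no-port MUL/MEM
t=2 i2&i3:ld.MEM+blt.BR ; 2-wide
t=3 i4&i5:sub.ALU+sub.ALU ; 2-wide
t=4 i6:add.ALU ; RAW r3
t=5 i7:sub.ALU ; WAW r0
t=6 i8&i9:or.ALU+bne.BR ; 2-wide
t=7 i10:xor.ALU ; WAW r3
t=8 i11:mul.MUL ; no-port MUL/MEM
t=9 i12:ld.MEM ; tail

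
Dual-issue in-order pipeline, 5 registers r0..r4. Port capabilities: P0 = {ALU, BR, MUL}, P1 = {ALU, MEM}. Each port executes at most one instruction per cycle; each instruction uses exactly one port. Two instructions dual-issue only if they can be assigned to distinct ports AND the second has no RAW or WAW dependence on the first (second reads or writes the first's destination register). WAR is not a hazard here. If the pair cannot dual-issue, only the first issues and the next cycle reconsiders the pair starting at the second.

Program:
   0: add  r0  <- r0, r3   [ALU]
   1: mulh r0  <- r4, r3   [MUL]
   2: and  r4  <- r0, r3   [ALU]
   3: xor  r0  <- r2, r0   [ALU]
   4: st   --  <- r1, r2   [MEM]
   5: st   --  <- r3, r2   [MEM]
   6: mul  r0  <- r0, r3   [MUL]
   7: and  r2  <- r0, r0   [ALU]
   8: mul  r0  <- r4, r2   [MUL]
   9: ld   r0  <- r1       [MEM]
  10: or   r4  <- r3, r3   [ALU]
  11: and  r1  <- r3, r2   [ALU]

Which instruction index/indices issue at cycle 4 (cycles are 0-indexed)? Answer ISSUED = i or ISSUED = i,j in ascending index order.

0. add @i0  | WAW r0
1. mulh @i1  | RAW r0
2. and/xor @i2&i3  | dual
3. st @i4  | no-port MEM/MEM
4. st/mul @i5&i6  | dual
5. and @i7  | RAW r2
6. mul @i8  | WAW r0
7. ld/or @i9&i10  | dual
8. and @i11  | tail

ISSUED = 5,6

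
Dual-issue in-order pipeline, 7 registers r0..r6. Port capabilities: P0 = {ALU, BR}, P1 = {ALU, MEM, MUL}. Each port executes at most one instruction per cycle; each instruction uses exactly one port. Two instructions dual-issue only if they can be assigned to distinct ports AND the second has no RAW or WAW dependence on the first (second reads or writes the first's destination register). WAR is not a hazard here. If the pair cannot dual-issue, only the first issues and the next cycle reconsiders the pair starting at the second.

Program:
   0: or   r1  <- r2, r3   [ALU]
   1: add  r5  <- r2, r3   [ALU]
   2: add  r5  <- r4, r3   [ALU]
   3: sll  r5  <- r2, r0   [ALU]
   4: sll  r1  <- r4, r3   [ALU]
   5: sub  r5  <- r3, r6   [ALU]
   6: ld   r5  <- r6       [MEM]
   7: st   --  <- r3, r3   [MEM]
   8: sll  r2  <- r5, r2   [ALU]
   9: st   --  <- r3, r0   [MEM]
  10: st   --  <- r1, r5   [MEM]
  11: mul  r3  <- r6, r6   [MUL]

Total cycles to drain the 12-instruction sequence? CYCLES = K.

[0] i0/i1  or.ALU+add.ALU  -- dual
[1] i2  add.ALU  -- WAW r5
[2] i3/i4  sll.ALU+sll.ALU  -- dual
[3] i5  sub.ALU  -- WAW r5
[4] i6  ld.MEM  -- no-port MEM/MEM
[5] i7/i8  st.MEM+sll.ALU  -- dual
[6] i9  st.MEM  -- no-port MEM/MEM
[7] i10  st.MEM  -- no-port MEM/MUL
[8] i11  mul.MUL  -- tail

CYCLES = 9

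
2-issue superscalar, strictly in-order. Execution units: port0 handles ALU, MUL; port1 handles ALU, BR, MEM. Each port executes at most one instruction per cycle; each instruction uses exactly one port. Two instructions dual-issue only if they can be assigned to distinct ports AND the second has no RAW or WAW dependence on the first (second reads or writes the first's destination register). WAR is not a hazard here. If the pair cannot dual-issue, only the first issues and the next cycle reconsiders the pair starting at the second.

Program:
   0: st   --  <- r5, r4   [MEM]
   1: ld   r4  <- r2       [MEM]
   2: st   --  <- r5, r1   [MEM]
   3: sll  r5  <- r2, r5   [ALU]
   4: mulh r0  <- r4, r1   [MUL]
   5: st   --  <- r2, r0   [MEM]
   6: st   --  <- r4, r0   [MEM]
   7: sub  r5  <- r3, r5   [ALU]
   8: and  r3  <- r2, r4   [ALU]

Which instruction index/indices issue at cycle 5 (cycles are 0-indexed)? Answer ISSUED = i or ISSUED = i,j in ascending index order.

0. st @i0  | no-port MEM/MEM
1. ld @i1  | no-port MEM/MEM
2. st sll @i2&i3  | pair
3. mulh @i4  | RAW r0
4. st @i5  | no-port MEM/MEM
5. st sub @i6&i7  | pair
6. and @i8  | tail

ISSUED = 6,7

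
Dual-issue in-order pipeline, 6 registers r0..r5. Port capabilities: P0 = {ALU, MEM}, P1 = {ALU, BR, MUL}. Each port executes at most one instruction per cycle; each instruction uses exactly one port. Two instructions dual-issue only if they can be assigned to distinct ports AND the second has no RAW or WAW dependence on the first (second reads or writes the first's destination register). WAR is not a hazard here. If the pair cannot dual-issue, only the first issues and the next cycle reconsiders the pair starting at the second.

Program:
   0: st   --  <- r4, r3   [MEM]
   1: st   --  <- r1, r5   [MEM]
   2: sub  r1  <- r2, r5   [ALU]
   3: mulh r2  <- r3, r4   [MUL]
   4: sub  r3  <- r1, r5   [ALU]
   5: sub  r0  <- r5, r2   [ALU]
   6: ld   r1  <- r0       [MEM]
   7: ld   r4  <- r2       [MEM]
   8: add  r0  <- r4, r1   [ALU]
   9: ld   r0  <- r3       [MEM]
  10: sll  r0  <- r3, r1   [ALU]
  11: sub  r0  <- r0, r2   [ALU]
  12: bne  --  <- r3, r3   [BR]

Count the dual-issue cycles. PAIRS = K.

PAIRS = 3

#0 head=0: st i0 no-port MEM/MEM
#1 head=1: st+sub i1/i2 2-wide
#2 head=3: mulh+sub i3/i4 2-wide
#3 head=5: sub i5 RAW r0
#4 head=6: ld i6 no-port MEM/MEM
#5 head=7: ld i7 RAW r4
#6 head=8: add i8 WAW r0
#7 head=9: ld i9 WAW r0
#8 head=10: sll i10 RAW+WAW r0
#9 head=11: sub+bne i11/i12 2-wide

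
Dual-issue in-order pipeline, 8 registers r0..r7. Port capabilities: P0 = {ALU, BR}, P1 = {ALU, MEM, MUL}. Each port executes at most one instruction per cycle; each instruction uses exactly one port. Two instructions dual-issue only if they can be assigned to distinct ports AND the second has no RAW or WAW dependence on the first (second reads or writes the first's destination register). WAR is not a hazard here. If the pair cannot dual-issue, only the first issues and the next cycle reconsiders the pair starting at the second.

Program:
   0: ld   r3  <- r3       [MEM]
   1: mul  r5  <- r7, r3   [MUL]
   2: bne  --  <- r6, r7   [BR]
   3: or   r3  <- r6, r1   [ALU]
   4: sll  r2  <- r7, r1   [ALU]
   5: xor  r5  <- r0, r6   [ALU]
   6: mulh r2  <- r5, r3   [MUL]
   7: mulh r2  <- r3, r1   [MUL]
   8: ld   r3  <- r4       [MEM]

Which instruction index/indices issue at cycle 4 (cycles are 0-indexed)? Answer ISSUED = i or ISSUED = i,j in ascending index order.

#0 head=0: ld.MEM i0 no-port MEM/MUL
#1 head=1: mul.MUL bne.BR i1&i2 2-wide
#2 head=3: or.ALU sll.ALU i3&i4 2-wide
#3 head=5: xor.ALU i5 RAW r5
#4 head=6: mulh.MUL i6 no-port MUL/MUL
#5 head=7: mulh.MUL i7 no-port MUL/MEM
#6 head=8: ld.MEM i8 tail

ISSUED = 6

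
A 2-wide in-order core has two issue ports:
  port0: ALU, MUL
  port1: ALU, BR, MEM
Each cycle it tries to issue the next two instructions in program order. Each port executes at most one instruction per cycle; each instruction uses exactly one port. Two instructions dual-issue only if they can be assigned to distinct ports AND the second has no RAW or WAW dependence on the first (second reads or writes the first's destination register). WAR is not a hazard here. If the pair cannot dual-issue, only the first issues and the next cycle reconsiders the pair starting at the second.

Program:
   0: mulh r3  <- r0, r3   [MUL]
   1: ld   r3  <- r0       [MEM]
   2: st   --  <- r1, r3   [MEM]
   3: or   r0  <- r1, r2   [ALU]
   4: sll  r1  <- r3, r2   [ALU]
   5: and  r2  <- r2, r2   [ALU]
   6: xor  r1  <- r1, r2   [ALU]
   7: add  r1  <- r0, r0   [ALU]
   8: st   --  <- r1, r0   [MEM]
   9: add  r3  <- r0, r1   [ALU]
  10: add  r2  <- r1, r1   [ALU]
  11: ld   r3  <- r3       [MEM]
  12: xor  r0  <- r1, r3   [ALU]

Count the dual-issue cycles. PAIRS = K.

#0 head=0: mulh i0 WAW r3
#1 head=1: ld i1 no-port MEM/MEM
#2 head=2: st/or i2/i3 2-wide
#3 head=4: sll/and i4/i5 2-wide
#4 head=6: xor i6 WAW r1
#5 head=7: add i7 RAW r1
#6 head=8: st/add i8/i9 2-wide
#7 head=10: add/ld i10/i11 2-wide
#8 head=12: xor i12 tail

PAIRS = 4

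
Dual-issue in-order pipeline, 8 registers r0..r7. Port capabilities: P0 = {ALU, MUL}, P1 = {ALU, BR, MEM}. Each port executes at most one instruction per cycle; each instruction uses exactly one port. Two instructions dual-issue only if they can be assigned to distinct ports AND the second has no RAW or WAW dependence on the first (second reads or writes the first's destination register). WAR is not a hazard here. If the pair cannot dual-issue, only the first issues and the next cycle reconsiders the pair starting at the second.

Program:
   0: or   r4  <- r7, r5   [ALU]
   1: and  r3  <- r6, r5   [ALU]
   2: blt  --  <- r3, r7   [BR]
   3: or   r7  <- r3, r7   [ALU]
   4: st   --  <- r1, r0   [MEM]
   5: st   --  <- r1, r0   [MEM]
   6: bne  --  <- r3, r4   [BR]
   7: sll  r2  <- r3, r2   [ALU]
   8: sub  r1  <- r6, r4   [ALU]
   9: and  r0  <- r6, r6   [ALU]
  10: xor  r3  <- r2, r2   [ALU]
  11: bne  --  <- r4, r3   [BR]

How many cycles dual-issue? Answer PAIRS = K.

t=0 i0+i1:or/and ; 2-wide
t=1 i2+i3:blt/or ; 2-wide
t=2 i4:st ; no-port MEM/MEM
t=3 i5:st ; no-port MEM/BR
t=4 i6+i7:bne/sll ; 2-wide
t=5 i8+i9:sub/and ; 2-wide
t=6 i10:xor ; RAW r3
t=7 i11:bne ; tail

PAIRS = 4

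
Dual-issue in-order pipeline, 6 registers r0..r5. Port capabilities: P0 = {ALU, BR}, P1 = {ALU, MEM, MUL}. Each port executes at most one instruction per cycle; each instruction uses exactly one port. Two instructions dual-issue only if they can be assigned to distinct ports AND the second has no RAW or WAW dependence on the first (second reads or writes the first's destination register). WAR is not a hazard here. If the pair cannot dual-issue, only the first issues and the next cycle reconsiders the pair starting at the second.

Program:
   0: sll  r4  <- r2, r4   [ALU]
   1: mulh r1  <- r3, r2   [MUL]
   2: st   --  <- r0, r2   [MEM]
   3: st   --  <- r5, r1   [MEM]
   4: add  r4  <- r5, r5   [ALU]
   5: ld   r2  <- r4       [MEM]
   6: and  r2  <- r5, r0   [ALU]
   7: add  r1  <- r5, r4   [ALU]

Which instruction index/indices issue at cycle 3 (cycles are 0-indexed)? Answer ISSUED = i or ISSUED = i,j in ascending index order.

ISSUED = 5

c0: i0,i1 sll.ALU+mulh.MUL  pair
c1: i2 st.MEM  no-port MEM/MEM
c2: i3,i4 st.MEM+add.ALU  pair
c3: i5 ld.MEM  WAW r2
c4: i6,i7 and.ALU+add.ALU  pair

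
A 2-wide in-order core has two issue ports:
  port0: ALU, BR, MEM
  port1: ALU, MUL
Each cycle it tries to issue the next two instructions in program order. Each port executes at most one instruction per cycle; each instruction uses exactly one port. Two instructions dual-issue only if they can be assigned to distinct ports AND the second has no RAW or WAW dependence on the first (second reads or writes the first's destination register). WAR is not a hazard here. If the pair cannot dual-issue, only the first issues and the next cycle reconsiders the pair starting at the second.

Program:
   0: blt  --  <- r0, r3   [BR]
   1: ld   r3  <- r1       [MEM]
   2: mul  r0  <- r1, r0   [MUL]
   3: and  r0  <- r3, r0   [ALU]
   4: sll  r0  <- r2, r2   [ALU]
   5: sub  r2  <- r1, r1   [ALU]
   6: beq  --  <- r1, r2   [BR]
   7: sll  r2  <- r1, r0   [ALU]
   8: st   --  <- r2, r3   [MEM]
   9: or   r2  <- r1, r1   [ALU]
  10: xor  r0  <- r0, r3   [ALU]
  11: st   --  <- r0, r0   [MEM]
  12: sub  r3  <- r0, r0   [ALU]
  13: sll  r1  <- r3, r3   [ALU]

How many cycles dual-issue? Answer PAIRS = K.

PAIRS = 5

[0] i0  blt  -- no-port BR/MEM
[1] i1/i2  ld/mul  -- dual
[2] i3  and  -- WAW r0
[3] i4/i5  sll/sub  -- dual
[4] i6/i7  beq/sll  -- dual
[5] i8/i9  st/or  -- dual
[6] i10  xor  -- RAW r0
[7] i11/i12  st/sub  -- dual
[8] i13  sll  -- tail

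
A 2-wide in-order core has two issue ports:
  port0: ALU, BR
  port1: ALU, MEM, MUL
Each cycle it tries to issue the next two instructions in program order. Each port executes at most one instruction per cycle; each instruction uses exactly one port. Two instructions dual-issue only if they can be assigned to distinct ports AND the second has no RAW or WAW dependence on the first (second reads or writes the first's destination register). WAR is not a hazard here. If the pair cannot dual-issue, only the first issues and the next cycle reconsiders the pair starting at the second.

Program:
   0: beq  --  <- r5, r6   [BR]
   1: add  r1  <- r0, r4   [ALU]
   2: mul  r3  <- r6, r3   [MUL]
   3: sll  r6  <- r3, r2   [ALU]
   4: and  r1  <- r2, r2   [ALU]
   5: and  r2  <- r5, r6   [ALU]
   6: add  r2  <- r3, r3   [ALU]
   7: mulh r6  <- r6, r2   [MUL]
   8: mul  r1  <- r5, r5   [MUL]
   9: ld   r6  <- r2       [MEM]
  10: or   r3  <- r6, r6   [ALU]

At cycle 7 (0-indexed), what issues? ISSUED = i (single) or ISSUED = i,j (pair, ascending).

ISSUED = 9

#0 head=0: beq+add i0+i1 dual
#1 head=2: mul i2 RAW r3
#2 head=3: sll+and i3+i4 dual
#3 head=5: and i5 WAW r2
#4 head=6: add i6 RAW r2
#5 head=7: mulh i7 no-port MUL/MUL
#6 head=8: mul i8 no-port MUL/MEM
#7 head=9: ld i9 RAW r6
#8 head=10: or i10 tail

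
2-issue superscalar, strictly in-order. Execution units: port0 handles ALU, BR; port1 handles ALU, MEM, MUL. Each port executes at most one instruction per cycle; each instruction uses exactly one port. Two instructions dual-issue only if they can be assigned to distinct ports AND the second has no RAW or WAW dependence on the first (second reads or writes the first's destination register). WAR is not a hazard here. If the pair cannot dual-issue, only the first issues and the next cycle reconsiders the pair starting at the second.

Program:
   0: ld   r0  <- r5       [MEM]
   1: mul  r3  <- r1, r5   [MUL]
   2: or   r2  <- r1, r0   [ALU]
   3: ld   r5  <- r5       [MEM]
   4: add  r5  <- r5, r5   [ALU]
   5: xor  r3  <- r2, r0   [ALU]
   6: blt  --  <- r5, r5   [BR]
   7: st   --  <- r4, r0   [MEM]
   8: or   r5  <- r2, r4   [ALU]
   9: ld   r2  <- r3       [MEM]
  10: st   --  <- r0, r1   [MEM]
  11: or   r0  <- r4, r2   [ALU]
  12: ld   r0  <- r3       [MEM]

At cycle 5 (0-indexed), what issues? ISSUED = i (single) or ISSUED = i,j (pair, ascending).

[0] i0  ld.MEM  -- no-port MEM/MUL
[1] i1,i2  mul.MUL;or.ALU  -- 2-wide
[2] i3  ld.MEM  -- RAW+WAW r5
[3] i4,i5  add.ALU;xor.ALU  -- 2-wide
[4] i6,i7  blt.BR;st.MEM  -- 2-wide
[5] i8,i9  or.ALU;ld.MEM  -- 2-wide
[6] i10,i11  st.MEM;or.ALU  -- 2-wide
[7] i12  ld.MEM  -- tail

ISSUED = 8,9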